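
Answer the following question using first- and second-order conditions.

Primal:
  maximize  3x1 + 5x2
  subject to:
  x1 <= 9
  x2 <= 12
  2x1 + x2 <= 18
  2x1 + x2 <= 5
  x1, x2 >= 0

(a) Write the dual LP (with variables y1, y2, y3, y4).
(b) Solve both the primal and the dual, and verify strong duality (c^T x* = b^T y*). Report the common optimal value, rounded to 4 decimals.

The standard primal-dual pair for 'max c^T x s.t. A x <= b, x >= 0' is:
  Dual:  min b^T y  s.t.  A^T y >= c,  y >= 0.

So the dual LP is:
  minimize  9y1 + 12y2 + 18y3 + 5y4
  subject to:
    y1 + 2y3 + 2y4 >= 3
    y2 + y3 + y4 >= 5
    y1, y2, y3, y4 >= 0

Solving the primal: x* = (0, 5).
  primal value c^T x* = 25.
Solving the dual: y* = (0, 0, 0, 5).
  dual value b^T y* = 25.
Strong duality: c^T x* = b^T y*. Confirmed.

25


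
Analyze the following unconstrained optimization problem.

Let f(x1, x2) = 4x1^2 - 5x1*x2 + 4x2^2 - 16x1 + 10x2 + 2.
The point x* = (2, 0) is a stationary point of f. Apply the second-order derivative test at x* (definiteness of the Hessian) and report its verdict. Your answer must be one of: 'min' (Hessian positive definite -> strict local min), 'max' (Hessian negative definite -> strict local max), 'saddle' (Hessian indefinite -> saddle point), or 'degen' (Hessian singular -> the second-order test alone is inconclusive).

Compute the Hessian H = grad^2 f:
  H = [[8, -5], [-5, 8]]
Verify stationarity: grad f(x*) = H x* + g = (0, 0).
Eigenvalues of H: 3, 13.
Both eigenvalues > 0, so H is positive definite -> x* is a strict local min.

min


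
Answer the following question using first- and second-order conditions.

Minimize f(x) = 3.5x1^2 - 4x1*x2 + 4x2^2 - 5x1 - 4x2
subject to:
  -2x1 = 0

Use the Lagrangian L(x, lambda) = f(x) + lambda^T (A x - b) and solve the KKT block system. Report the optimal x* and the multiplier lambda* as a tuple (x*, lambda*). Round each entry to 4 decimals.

Form the Lagrangian:
  L(x, lambda) = (1/2) x^T Q x + c^T x + lambda^T (A x - b)
Stationarity (grad_x L = 0): Q x + c + A^T lambda = 0.
Primal feasibility: A x = b.

This gives the KKT block system:
  [ Q   A^T ] [ x     ]   [-c ]
  [ A    0  ] [ lambda ] = [ b ]

Solving the linear system:
  x*      = (0, 0.5)
  lambda* = (-3.5)
  f(x*)   = -1

x* = (0, 0.5), lambda* = (-3.5)


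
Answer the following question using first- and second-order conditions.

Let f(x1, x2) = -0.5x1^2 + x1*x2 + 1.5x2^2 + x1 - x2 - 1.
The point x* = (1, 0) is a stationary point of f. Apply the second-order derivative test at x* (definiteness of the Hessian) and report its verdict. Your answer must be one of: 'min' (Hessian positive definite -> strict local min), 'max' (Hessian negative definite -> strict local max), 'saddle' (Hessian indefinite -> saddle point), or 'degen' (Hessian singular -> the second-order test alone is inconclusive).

Compute the Hessian H = grad^2 f:
  H = [[-1, 1], [1, 3]]
Verify stationarity: grad f(x*) = H x* + g = (0, 0).
Eigenvalues of H: -1.2361, 3.2361.
Eigenvalues have mixed signs, so H is indefinite -> x* is a saddle point.

saddle


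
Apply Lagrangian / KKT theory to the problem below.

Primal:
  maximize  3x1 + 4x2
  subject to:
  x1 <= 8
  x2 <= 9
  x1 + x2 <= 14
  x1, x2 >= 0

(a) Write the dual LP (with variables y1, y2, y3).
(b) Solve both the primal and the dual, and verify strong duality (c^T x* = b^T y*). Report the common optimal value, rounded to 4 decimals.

The standard primal-dual pair for 'max c^T x s.t. A x <= b, x >= 0' is:
  Dual:  min b^T y  s.t.  A^T y >= c,  y >= 0.

So the dual LP is:
  minimize  8y1 + 9y2 + 14y3
  subject to:
    y1 + y3 >= 3
    y2 + y3 >= 4
    y1, y2, y3 >= 0

Solving the primal: x* = (5, 9).
  primal value c^T x* = 51.
Solving the dual: y* = (0, 1, 3).
  dual value b^T y* = 51.
Strong duality: c^T x* = b^T y*. Confirmed.

51


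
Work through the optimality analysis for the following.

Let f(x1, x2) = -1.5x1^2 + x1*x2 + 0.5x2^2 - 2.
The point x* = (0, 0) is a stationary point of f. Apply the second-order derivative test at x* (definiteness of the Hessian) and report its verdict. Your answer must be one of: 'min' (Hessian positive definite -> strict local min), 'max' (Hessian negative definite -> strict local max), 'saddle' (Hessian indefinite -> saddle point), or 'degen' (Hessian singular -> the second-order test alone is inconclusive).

Compute the Hessian H = grad^2 f:
  H = [[-3, 1], [1, 1]]
Verify stationarity: grad f(x*) = H x* + g = (0, 0).
Eigenvalues of H: -3.2361, 1.2361.
Eigenvalues have mixed signs, so H is indefinite -> x* is a saddle point.

saddle


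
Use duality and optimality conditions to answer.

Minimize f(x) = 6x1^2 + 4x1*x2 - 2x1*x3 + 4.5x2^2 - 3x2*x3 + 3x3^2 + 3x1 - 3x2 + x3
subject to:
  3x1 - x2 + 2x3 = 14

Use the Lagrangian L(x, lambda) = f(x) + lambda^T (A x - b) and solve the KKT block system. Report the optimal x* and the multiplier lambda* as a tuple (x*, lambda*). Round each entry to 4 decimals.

Form the Lagrangian:
  L(x, lambda) = (1/2) x^T Q x + c^T x + lambda^T (A x - b)
Stationarity (grad_x L = 0): Q x + c + A^T lambda = 0.
Primal feasibility: A x = b.

This gives the KKT block system:
  [ Q   A^T ] [ x     ]   [-c ]
  [ A    0  ] [ lambda ] = [ b ]

Solving the linear system:
  x*      = (2.4587, -0.6502, 2.9868)
  lambda* = (-7.9769)
  f(x*)   = 61.995

x* = (2.4587, -0.6502, 2.9868), lambda* = (-7.9769)


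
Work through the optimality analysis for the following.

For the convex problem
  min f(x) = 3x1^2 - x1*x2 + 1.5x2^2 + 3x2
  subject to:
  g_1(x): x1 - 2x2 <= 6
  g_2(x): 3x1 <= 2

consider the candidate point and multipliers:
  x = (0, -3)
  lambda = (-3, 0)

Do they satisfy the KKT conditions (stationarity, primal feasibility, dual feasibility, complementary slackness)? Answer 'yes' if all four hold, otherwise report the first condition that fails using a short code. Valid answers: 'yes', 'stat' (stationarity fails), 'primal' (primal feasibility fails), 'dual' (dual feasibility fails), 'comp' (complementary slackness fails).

Gradient of f: grad f(x) = Q x + c = (3, -6)
Constraint values g_i(x) = a_i^T x - b_i:
  g_1((0, -3)) = 0
  g_2((0, -3)) = -2
Stationarity residual: grad f(x) + sum_i lambda_i a_i = (0, 0)
  -> stationarity OK
Primal feasibility (all g_i <= 0): OK
Dual feasibility (all lambda_i >= 0): FAILS
Complementary slackness (lambda_i * g_i(x) = 0 for all i): OK

Verdict: the first failing condition is dual_feasibility -> dual.

dual


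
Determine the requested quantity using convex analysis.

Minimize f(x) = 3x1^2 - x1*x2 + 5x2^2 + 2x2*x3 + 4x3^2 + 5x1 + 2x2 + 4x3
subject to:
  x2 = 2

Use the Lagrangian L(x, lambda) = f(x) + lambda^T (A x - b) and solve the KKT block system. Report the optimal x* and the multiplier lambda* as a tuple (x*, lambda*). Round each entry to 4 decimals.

Form the Lagrangian:
  L(x, lambda) = (1/2) x^T Q x + c^T x + lambda^T (A x - b)
Stationarity (grad_x L = 0): Q x + c + A^T lambda = 0.
Primal feasibility: A x = b.

This gives the KKT block system:
  [ Q   A^T ] [ x     ]   [-c ]
  [ A    0  ] [ lambda ] = [ b ]

Solving the linear system:
  x*      = (-0.5, 2, -1)
  lambda* = (-20.5)
  f(x*)   = 19.25

x* = (-0.5, 2, -1), lambda* = (-20.5)


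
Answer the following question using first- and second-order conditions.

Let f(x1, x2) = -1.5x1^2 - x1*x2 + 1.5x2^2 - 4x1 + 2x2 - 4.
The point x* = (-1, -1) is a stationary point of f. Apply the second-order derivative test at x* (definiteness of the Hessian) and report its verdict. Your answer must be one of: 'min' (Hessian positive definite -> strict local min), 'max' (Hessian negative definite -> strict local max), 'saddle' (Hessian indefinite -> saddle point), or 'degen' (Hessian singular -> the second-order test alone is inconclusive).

Compute the Hessian H = grad^2 f:
  H = [[-3, -1], [-1, 3]]
Verify stationarity: grad f(x*) = H x* + g = (0, 0).
Eigenvalues of H: -3.1623, 3.1623.
Eigenvalues have mixed signs, so H is indefinite -> x* is a saddle point.

saddle


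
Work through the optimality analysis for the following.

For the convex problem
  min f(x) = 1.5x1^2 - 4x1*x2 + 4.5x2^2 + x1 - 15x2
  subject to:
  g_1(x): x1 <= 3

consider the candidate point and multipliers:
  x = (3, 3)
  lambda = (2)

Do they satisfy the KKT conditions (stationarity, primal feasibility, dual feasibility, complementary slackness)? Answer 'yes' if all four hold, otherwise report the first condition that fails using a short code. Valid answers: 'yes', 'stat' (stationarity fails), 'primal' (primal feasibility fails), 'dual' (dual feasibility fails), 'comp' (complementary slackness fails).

Gradient of f: grad f(x) = Q x + c = (-2, 0)
Constraint values g_i(x) = a_i^T x - b_i:
  g_1((3, 3)) = 0
Stationarity residual: grad f(x) + sum_i lambda_i a_i = (0, 0)
  -> stationarity OK
Primal feasibility (all g_i <= 0): OK
Dual feasibility (all lambda_i >= 0): OK
Complementary slackness (lambda_i * g_i(x) = 0 for all i): OK

Verdict: yes, KKT holds.

yes


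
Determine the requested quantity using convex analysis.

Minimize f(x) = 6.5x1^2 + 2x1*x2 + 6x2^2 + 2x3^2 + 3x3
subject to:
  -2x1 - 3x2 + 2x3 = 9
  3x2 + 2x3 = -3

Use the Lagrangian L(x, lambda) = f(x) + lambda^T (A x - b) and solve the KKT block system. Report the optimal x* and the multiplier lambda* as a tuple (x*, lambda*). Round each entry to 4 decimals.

Form the Lagrangian:
  L(x, lambda) = (1/2) x^T Q x + c^T x + lambda^T (A x - b)
Stationarity (grad_x L = 0): Q x + c + A^T lambda = 0.
Primal feasibility: A x = b.

This gives the KKT block system:
  [ Q   A^T ] [ x     ]   [-c ]
  [ A    0  ] [ lambda ] = [ b ]

Solving the linear system:
  x*      = (-0.6071, -1.7976, 1.1964)
  lambda* = (-5.744, 1.8512)
  f(x*)   = 30.4196

x* = (-0.6071, -1.7976, 1.1964), lambda* = (-5.744, 1.8512)


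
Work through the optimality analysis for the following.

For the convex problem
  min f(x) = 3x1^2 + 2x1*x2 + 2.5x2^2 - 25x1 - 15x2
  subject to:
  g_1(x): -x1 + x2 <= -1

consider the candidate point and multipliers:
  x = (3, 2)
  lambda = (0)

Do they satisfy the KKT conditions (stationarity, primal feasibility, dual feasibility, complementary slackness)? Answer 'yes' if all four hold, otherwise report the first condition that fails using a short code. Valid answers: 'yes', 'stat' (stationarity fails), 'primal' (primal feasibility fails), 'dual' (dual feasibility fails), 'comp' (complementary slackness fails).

Gradient of f: grad f(x) = Q x + c = (-3, 1)
Constraint values g_i(x) = a_i^T x - b_i:
  g_1((3, 2)) = 0
Stationarity residual: grad f(x) + sum_i lambda_i a_i = (-3, 1)
  -> stationarity FAILS
Primal feasibility (all g_i <= 0): OK
Dual feasibility (all lambda_i >= 0): OK
Complementary slackness (lambda_i * g_i(x) = 0 for all i): OK

Verdict: the first failing condition is stationarity -> stat.

stat


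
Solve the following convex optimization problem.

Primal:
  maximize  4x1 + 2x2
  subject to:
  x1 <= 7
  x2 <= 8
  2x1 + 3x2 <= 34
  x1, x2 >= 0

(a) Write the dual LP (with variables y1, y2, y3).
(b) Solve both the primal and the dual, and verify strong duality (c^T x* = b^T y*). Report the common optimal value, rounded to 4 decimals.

The standard primal-dual pair for 'max c^T x s.t. A x <= b, x >= 0' is:
  Dual:  min b^T y  s.t.  A^T y >= c,  y >= 0.

So the dual LP is:
  minimize  7y1 + 8y2 + 34y3
  subject to:
    y1 + 2y3 >= 4
    y2 + 3y3 >= 2
    y1, y2, y3 >= 0

Solving the primal: x* = (7, 6.6667).
  primal value c^T x* = 41.3333.
Solving the dual: y* = (2.6667, 0, 0.6667).
  dual value b^T y* = 41.3333.
Strong duality: c^T x* = b^T y*. Confirmed.

41.3333


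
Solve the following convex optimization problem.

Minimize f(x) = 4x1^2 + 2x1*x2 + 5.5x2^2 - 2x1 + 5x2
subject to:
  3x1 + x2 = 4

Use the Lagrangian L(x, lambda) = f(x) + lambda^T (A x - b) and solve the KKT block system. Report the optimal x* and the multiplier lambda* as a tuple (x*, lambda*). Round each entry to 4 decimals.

Form the Lagrangian:
  L(x, lambda) = (1/2) x^T Q x + c^T x + lambda^T (A x - b)
Stationarity (grad_x L = 0): Q x + c + A^T lambda = 0.
Primal feasibility: A x = b.

This gives the KKT block system:
  [ Q   A^T ] [ x     ]   [-c ]
  [ A    0  ] [ lambda ] = [ b ]

Solving the linear system:
  x*      = (1.4842, -0.4526)
  lambda* = (-2.9895)
  f(x*)   = 3.3632

x* = (1.4842, -0.4526), lambda* = (-2.9895)


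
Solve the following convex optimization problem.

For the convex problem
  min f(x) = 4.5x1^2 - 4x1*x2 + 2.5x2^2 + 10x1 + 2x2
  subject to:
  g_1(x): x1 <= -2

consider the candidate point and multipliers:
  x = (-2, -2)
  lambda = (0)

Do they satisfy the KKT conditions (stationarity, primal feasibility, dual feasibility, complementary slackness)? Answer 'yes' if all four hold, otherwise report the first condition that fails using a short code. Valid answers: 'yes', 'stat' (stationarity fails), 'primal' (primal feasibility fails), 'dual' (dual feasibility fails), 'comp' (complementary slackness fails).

Gradient of f: grad f(x) = Q x + c = (0, 0)
Constraint values g_i(x) = a_i^T x - b_i:
  g_1((-2, -2)) = 0
Stationarity residual: grad f(x) + sum_i lambda_i a_i = (0, 0)
  -> stationarity OK
Primal feasibility (all g_i <= 0): OK
Dual feasibility (all lambda_i >= 0): OK
Complementary slackness (lambda_i * g_i(x) = 0 for all i): OK

Verdict: yes, KKT holds.

yes


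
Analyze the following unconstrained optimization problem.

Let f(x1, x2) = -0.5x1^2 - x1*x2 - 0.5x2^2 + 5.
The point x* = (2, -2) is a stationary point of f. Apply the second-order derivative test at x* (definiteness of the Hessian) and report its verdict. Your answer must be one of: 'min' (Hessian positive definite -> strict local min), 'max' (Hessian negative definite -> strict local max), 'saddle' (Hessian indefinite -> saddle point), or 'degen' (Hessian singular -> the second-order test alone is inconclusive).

Compute the Hessian H = grad^2 f:
  H = [[-1, -1], [-1, -1]]
Verify stationarity: grad f(x*) = H x* + g = (0, 0).
Eigenvalues of H: -2, 0.
H has a zero eigenvalue (singular; negative semidefinite but not definite), so H is neither positive definite, negative definite, nor indefinite. The second-order test alone is inconclusive -> degen.
(Indeed, f is constant along the null direction of H through x*, so x* is not a strict local extremum.)

degen


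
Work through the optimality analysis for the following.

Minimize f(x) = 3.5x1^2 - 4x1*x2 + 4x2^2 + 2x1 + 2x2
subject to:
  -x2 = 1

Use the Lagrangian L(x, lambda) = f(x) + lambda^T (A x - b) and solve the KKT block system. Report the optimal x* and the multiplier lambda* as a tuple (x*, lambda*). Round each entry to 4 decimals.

Form the Lagrangian:
  L(x, lambda) = (1/2) x^T Q x + c^T x + lambda^T (A x - b)
Stationarity (grad_x L = 0): Q x + c + A^T lambda = 0.
Primal feasibility: A x = b.

This gives the KKT block system:
  [ Q   A^T ] [ x     ]   [-c ]
  [ A    0  ] [ lambda ] = [ b ]

Solving the linear system:
  x*      = (-0.8571, -1)
  lambda* = (-2.5714)
  f(x*)   = -0.5714

x* = (-0.8571, -1), lambda* = (-2.5714)


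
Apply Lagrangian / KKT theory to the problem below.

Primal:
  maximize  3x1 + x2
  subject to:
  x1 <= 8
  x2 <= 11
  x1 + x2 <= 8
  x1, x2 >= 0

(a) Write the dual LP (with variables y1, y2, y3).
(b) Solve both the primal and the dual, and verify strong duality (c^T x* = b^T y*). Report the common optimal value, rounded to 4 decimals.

The standard primal-dual pair for 'max c^T x s.t. A x <= b, x >= 0' is:
  Dual:  min b^T y  s.t.  A^T y >= c,  y >= 0.

So the dual LP is:
  minimize  8y1 + 11y2 + 8y3
  subject to:
    y1 + y3 >= 3
    y2 + y3 >= 1
    y1, y2, y3 >= 0

Solving the primal: x* = (8, 0).
  primal value c^T x* = 24.
Solving the dual: y* = (2, 0, 1).
  dual value b^T y* = 24.
Strong duality: c^T x* = b^T y*. Confirmed.

24


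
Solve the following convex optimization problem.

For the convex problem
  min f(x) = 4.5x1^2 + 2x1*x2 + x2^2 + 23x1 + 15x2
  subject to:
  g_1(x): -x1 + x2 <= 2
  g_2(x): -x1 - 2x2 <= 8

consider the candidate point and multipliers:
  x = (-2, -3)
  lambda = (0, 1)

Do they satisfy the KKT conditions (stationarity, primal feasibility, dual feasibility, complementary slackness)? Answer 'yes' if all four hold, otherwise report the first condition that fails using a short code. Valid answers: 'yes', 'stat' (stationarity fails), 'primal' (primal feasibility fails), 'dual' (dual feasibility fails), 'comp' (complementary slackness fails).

Gradient of f: grad f(x) = Q x + c = (-1, 5)
Constraint values g_i(x) = a_i^T x - b_i:
  g_1((-2, -3)) = -3
  g_2((-2, -3)) = 0
Stationarity residual: grad f(x) + sum_i lambda_i a_i = (-2, 3)
  -> stationarity FAILS
Primal feasibility (all g_i <= 0): OK
Dual feasibility (all lambda_i >= 0): OK
Complementary slackness (lambda_i * g_i(x) = 0 for all i): OK

Verdict: the first failing condition is stationarity -> stat.

stat


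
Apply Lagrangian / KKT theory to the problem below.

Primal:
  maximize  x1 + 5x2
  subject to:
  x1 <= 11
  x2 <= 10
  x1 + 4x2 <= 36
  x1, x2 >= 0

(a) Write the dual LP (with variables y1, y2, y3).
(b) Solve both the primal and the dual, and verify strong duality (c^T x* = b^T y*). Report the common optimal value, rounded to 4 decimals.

The standard primal-dual pair for 'max c^T x s.t. A x <= b, x >= 0' is:
  Dual:  min b^T y  s.t.  A^T y >= c,  y >= 0.

So the dual LP is:
  minimize  11y1 + 10y2 + 36y3
  subject to:
    y1 + y3 >= 1
    y2 + 4y3 >= 5
    y1, y2, y3 >= 0

Solving the primal: x* = (0, 9).
  primal value c^T x* = 45.
Solving the dual: y* = (0, 0, 1.25).
  dual value b^T y* = 45.
Strong duality: c^T x* = b^T y*. Confirmed.

45


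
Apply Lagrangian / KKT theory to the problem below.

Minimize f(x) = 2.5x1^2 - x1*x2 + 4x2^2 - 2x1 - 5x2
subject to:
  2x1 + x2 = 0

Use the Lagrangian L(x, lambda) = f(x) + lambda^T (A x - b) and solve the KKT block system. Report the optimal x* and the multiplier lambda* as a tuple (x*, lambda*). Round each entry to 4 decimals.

Form the Lagrangian:
  L(x, lambda) = (1/2) x^T Q x + c^T x + lambda^T (A x - b)
Stationarity (grad_x L = 0): Q x + c + A^T lambda = 0.
Primal feasibility: A x = b.

This gives the KKT block system:
  [ Q   A^T ] [ x     ]   [-c ]
  [ A    0  ] [ lambda ] = [ b ]

Solving the linear system:
  x*      = (-0.1951, 0.3902)
  lambda* = (1.6829)
  f(x*)   = -0.7805

x* = (-0.1951, 0.3902), lambda* = (1.6829)


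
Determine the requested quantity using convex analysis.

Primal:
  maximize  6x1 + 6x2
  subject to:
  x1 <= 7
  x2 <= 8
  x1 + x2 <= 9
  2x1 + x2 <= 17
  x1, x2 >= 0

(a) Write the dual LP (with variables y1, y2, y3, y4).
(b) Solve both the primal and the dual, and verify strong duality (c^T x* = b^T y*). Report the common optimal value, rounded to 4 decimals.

The standard primal-dual pair for 'max c^T x s.t. A x <= b, x >= 0' is:
  Dual:  min b^T y  s.t.  A^T y >= c,  y >= 0.

So the dual LP is:
  minimize  7y1 + 8y2 + 9y3 + 17y4
  subject to:
    y1 + y3 + 2y4 >= 6
    y2 + y3 + y4 >= 6
    y1, y2, y3, y4 >= 0

Solving the primal: x* = (7, 2).
  primal value c^T x* = 54.
Solving the dual: y* = (0, 0, 6, 0).
  dual value b^T y* = 54.
Strong duality: c^T x* = b^T y*. Confirmed.

54


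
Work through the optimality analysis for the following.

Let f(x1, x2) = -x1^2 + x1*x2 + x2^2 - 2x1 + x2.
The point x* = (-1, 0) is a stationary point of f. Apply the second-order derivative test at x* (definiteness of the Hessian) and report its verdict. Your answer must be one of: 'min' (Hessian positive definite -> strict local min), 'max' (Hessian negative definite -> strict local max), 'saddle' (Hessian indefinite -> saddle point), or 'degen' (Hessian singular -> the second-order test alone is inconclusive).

Compute the Hessian H = grad^2 f:
  H = [[-2, 1], [1, 2]]
Verify stationarity: grad f(x*) = H x* + g = (0, 0).
Eigenvalues of H: -2.2361, 2.2361.
Eigenvalues have mixed signs, so H is indefinite -> x* is a saddle point.

saddle


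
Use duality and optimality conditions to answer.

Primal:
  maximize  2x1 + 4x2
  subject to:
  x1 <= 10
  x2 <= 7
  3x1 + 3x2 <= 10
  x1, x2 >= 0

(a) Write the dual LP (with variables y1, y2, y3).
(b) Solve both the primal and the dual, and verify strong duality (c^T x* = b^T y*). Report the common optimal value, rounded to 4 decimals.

The standard primal-dual pair for 'max c^T x s.t. A x <= b, x >= 0' is:
  Dual:  min b^T y  s.t.  A^T y >= c,  y >= 0.

So the dual LP is:
  minimize  10y1 + 7y2 + 10y3
  subject to:
    y1 + 3y3 >= 2
    y2 + 3y3 >= 4
    y1, y2, y3 >= 0

Solving the primal: x* = (0, 3.3333).
  primal value c^T x* = 13.3333.
Solving the dual: y* = (0, 0, 1.3333).
  dual value b^T y* = 13.3333.
Strong duality: c^T x* = b^T y*. Confirmed.

13.3333


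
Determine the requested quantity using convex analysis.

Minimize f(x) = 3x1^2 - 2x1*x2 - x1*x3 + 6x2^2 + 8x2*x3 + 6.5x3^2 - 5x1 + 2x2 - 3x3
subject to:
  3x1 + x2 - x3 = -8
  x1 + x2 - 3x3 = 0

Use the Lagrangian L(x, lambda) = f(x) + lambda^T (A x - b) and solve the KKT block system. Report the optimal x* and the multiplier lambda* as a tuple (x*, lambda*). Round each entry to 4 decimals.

Form the Lagrangian:
  L(x, lambda) = (1/2) x^T Q x + c^T x + lambda^T (A x - b)
Stationarity (grad_x L = 0): Q x + c + A^T lambda = 0.
Primal feasibility: A x = b.

This gives the KKT block system:
  [ Q   A^T ] [ x     ]   [-c ]
  [ A    0  ] [ lambda ] = [ b ]

Solving the linear system:
  x*      = (-2.9693, -0.1229, -1.0307)
  lambda* = (9.8788, -8.0973)
  f(x*)   = 48.3618

x* = (-2.9693, -0.1229, -1.0307), lambda* = (9.8788, -8.0973)


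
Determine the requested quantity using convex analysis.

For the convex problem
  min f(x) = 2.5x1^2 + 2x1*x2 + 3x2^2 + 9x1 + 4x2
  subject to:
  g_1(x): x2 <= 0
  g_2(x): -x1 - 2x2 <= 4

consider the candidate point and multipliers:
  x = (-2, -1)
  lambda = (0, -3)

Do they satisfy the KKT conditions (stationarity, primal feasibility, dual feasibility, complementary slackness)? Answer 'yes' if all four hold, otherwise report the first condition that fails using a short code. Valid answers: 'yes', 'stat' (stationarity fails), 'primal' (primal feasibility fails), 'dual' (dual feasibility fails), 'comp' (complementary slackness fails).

Gradient of f: grad f(x) = Q x + c = (-3, -6)
Constraint values g_i(x) = a_i^T x - b_i:
  g_1((-2, -1)) = -1
  g_2((-2, -1)) = 0
Stationarity residual: grad f(x) + sum_i lambda_i a_i = (0, 0)
  -> stationarity OK
Primal feasibility (all g_i <= 0): OK
Dual feasibility (all lambda_i >= 0): FAILS
Complementary slackness (lambda_i * g_i(x) = 0 for all i): OK

Verdict: the first failing condition is dual_feasibility -> dual.

dual


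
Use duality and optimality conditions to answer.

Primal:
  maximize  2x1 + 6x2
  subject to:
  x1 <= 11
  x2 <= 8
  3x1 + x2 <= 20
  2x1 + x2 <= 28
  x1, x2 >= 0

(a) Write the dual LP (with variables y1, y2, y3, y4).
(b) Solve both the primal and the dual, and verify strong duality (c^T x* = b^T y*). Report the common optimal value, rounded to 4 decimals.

The standard primal-dual pair for 'max c^T x s.t. A x <= b, x >= 0' is:
  Dual:  min b^T y  s.t.  A^T y >= c,  y >= 0.

So the dual LP is:
  minimize  11y1 + 8y2 + 20y3 + 28y4
  subject to:
    y1 + 3y3 + 2y4 >= 2
    y2 + y3 + y4 >= 6
    y1, y2, y3, y4 >= 0

Solving the primal: x* = (4, 8).
  primal value c^T x* = 56.
Solving the dual: y* = (0, 5.3333, 0.6667, 0).
  dual value b^T y* = 56.
Strong duality: c^T x* = b^T y*. Confirmed.

56


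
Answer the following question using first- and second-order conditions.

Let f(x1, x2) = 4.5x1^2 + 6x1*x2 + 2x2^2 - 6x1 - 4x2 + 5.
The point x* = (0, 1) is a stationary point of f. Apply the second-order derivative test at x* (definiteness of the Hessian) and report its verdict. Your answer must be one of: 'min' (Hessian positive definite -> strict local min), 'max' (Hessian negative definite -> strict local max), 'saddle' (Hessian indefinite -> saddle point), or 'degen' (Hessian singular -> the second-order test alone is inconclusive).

Compute the Hessian H = grad^2 f:
  H = [[9, 6], [6, 4]]
Verify stationarity: grad f(x*) = H x* + g = (0, 0).
Eigenvalues of H: 0, 13.
H has a zero eigenvalue (singular; positive semidefinite but not definite), so H is neither positive definite, negative definite, nor indefinite. The second-order test alone is inconclusive -> degen.
(Indeed, f is constant along the null direction of H through x*, so x* is not a strict local extremum.)

degen


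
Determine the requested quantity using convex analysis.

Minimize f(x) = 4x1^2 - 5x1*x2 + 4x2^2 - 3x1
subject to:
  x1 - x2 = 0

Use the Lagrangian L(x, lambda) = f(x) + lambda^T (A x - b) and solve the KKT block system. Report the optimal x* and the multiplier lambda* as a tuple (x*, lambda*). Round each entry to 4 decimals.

Form the Lagrangian:
  L(x, lambda) = (1/2) x^T Q x + c^T x + lambda^T (A x - b)
Stationarity (grad_x L = 0): Q x + c + A^T lambda = 0.
Primal feasibility: A x = b.

This gives the KKT block system:
  [ Q   A^T ] [ x     ]   [-c ]
  [ A    0  ] [ lambda ] = [ b ]

Solving the linear system:
  x*      = (0.5, 0.5)
  lambda* = (1.5)
  f(x*)   = -0.75

x* = (0.5, 0.5), lambda* = (1.5)


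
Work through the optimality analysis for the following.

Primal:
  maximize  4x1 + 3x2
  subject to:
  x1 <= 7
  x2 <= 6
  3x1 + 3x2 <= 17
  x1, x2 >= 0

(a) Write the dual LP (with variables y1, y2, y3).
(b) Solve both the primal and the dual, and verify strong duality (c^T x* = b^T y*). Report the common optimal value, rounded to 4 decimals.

The standard primal-dual pair for 'max c^T x s.t. A x <= b, x >= 0' is:
  Dual:  min b^T y  s.t.  A^T y >= c,  y >= 0.

So the dual LP is:
  minimize  7y1 + 6y2 + 17y3
  subject to:
    y1 + 3y3 >= 4
    y2 + 3y3 >= 3
    y1, y2, y3 >= 0

Solving the primal: x* = (5.6667, 0).
  primal value c^T x* = 22.6667.
Solving the dual: y* = (0, 0, 1.3333).
  dual value b^T y* = 22.6667.
Strong duality: c^T x* = b^T y*. Confirmed.

22.6667


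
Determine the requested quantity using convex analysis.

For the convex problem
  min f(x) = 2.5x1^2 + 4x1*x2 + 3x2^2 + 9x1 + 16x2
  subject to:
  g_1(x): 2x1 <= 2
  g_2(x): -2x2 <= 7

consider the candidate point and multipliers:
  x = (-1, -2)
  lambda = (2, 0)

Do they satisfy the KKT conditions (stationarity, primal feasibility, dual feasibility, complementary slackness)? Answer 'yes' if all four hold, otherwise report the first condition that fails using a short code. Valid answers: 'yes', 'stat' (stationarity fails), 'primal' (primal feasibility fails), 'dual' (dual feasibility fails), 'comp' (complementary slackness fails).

Gradient of f: grad f(x) = Q x + c = (-4, 0)
Constraint values g_i(x) = a_i^T x - b_i:
  g_1((-1, -2)) = -4
  g_2((-1, -2)) = -3
Stationarity residual: grad f(x) + sum_i lambda_i a_i = (0, 0)
  -> stationarity OK
Primal feasibility (all g_i <= 0): OK
Dual feasibility (all lambda_i >= 0): OK
Complementary slackness (lambda_i * g_i(x) = 0 for all i): FAILS

Verdict: the first failing condition is complementary_slackness -> comp.

comp


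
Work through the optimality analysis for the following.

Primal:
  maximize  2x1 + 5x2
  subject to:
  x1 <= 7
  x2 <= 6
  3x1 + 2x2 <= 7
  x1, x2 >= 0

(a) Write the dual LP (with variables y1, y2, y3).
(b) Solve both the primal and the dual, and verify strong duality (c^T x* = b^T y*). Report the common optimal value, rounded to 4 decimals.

The standard primal-dual pair for 'max c^T x s.t. A x <= b, x >= 0' is:
  Dual:  min b^T y  s.t.  A^T y >= c,  y >= 0.

So the dual LP is:
  minimize  7y1 + 6y2 + 7y3
  subject to:
    y1 + 3y3 >= 2
    y2 + 2y3 >= 5
    y1, y2, y3 >= 0

Solving the primal: x* = (0, 3.5).
  primal value c^T x* = 17.5.
Solving the dual: y* = (0, 0, 2.5).
  dual value b^T y* = 17.5.
Strong duality: c^T x* = b^T y*. Confirmed.

17.5


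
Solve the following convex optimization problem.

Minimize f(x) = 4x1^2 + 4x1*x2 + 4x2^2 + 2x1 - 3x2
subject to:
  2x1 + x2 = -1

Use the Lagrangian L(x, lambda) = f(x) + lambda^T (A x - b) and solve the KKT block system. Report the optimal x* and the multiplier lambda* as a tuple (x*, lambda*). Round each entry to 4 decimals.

Form the Lagrangian:
  L(x, lambda) = (1/2) x^T Q x + c^T x + lambda^T (A x - b)
Stationarity (grad_x L = 0): Q x + c + A^T lambda = 0.
Primal feasibility: A x = b.

This gives the KKT block system:
  [ Q   A^T ] [ x     ]   [-c ]
  [ A    0  ] [ lambda ] = [ b ]

Solving the linear system:
  x*      = (-0.8333, 0.6667)
  lambda* = (1)
  f(x*)   = -1.3333

x* = (-0.8333, 0.6667), lambda* = (1)


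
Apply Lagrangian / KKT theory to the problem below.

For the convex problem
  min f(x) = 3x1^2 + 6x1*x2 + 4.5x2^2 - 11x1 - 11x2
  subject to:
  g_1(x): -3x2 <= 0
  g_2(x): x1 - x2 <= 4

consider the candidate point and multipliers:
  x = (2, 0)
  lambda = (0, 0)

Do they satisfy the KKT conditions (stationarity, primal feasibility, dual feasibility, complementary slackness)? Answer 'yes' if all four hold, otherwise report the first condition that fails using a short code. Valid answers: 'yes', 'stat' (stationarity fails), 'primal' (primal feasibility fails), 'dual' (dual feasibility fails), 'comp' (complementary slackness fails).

Gradient of f: grad f(x) = Q x + c = (1, 1)
Constraint values g_i(x) = a_i^T x - b_i:
  g_1((2, 0)) = 0
  g_2((2, 0)) = -2
Stationarity residual: grad f(x) + sum_i lambda_i a_i = (1, 1)
  -> stationarity FAILS
Primal feasibility (all g_i <= 0): OK
Dual feasibility (all lambda_i >= 0): OK
Complementary slackness (lambda_i * g_i(x) = 0 for all i): OK

Verdict: the first failing condition is stationarity -> stat.

stat


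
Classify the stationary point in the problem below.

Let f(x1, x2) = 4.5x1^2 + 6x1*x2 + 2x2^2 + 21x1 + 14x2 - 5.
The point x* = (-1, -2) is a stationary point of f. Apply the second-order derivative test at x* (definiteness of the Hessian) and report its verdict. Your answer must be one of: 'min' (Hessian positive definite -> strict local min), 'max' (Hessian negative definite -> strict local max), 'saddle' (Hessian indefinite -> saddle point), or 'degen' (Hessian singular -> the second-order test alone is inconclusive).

Compute the Hessian H = grad^2 f:
  H = [[9, 6], [6, 4]]
Verify stationarity: grad f(x*) = H x* + g = (0, 0).
Eigenvalues of H: 0, 13.
H has a zero eigenvalue (singular; positive semidefinite but not definite), so H is neither positive definite, negative definite, nor indefinite. The second-order test alone is inconclusive -> degen.
(Indeed, f is constant along the null direction of H through x*, so x* is not a strict local extremum.)

degen


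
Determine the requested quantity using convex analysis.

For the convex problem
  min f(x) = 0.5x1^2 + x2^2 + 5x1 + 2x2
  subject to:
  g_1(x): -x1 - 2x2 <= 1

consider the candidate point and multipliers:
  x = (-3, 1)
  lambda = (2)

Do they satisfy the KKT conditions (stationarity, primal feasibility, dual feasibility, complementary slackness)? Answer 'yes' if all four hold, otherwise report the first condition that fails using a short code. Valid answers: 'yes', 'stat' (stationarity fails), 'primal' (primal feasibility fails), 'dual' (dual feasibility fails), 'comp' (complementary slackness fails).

Gradient of f: grad f(x) = Q x + c = (2, 4)
Constraint values g_i(x) = a_i^T x - b_i:
  g_1((-3, 1)) = 0
Stationarity residual: grad f(x) + sum_i lambda_i a_i = (0, 0)
  -> stationarity OK
Primal feasibility (all g_i <= 0): OK
Dual feasibility (all lambda_i >= 0): OK
Complementary slackness (lambda_i * g_i(x) = 0 for all i): OK

Verdict: yes, KKT holds.

yes


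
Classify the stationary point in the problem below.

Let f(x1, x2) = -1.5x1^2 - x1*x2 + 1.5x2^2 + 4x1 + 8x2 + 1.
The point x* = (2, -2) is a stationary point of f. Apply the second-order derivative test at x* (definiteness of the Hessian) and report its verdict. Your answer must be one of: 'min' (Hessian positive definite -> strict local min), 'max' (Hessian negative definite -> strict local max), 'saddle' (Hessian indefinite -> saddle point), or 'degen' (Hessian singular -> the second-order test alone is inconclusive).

Compute the Hessian H = grad^2 f:
  H = [[-3, -1], [-1, 3]]
Verify stationarity: grad f(x*) = H x* + g = (0, 0).
Eigenvalues of H: -3.1623, 3.1623.
Eigenvalues have mixed signs, so H is indefinite -> x* is a saddle point.

saddle


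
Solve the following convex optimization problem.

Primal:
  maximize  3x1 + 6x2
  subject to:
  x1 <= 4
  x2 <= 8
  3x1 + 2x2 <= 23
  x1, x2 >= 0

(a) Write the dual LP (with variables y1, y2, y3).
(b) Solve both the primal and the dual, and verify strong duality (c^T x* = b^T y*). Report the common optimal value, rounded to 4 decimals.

The standard primal-dual pair for 'max c^T x s.t. A x <= b, x >= 0' is:
  Dual:  min b^T y  s.t.  A^T y >= c,  y >= 0.

So the dual LP is:
  minimize  4y1 + 8y2 + 23y3
  subject to:
    y1 + 3y3 >= 3
    y2 + 2y3 >= 6
    y1, y2, y3 >= 0

Solving the primal: x* = (2.3333, 8).
  primal value c^T x* = 55.
Solving the dual: y* = (0, 4, 1).
  dual value b^T y* = 55.
Strong duality: c^T x* = b^T y*. Confirmed.

55


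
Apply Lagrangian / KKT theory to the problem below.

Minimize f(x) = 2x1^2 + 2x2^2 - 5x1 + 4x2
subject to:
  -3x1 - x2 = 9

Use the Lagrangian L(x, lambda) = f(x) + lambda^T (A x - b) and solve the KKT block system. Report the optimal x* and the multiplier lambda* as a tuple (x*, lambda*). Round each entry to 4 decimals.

Form the Lagrangian:
  L(x, lambda) = (1/2) x^T Q x + c^T x + lambda^T (A x - b)
Stationarity (grad_x L = 0): Q x + c + A^T lambda = 0.
Primal feasibility: A x = b.

This gives the KKT block system:
  [ Q   A^T ] [ x     ]   [-c ]
  [ A    0  ] [ lambda ] = [ b ]

Solving the linear system:
  x*      = (-2.275, -2.175)
  lambda* = (-4.7)
  f(x*)   = 22.4875

x* = (-2.275, -2.175), lambda* = (-4.7)


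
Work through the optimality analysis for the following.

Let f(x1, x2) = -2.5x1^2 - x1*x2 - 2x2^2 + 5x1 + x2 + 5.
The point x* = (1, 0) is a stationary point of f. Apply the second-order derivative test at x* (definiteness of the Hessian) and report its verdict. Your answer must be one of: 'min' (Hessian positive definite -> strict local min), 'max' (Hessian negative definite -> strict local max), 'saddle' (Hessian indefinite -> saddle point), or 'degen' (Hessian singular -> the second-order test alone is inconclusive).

Compute the Hessian H = grad^2 f:
  H = [[-5, -1], [-1, -4]]
Verify stationarity: grad f(x*) = H x* + g = (0, 0).
Eigenvalues of H: -5.618, -3.382.
Both eigenvalues < 0, so H is negative definite -> x* is a strict local max.

max


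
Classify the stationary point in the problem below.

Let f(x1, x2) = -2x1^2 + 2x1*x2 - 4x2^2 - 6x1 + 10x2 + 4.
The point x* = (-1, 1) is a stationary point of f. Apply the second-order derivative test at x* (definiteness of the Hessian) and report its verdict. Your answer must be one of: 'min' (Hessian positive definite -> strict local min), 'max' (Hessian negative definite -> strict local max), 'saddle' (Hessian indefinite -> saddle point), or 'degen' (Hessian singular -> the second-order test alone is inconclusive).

Compute the Hessian H = grad^2 f:
  H = [[-4, 2], [2, -8]]
Verify stationarity: grad f(x*) = H x* + g = (0, 0).
Eigenvalues of H: -8.8284, -3.1716.
Both eigenvalues < 0, so H is negative definite -> x* is a strict local max.

max


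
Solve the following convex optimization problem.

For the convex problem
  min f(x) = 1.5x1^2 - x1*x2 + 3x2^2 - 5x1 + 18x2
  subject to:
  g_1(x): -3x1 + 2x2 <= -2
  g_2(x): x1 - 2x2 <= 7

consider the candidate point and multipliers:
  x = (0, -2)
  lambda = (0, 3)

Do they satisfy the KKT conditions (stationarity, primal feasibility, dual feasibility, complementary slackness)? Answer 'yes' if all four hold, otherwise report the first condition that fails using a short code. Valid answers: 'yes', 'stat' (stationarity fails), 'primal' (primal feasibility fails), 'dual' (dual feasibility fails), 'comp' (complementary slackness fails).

Gradient of f: grad f(x) = Q x + c = (-3, 6)
Constraint values g_i(x) = a_i^T x - b_i:
  g_1((0, -2)) = -2
  g_2((0, -2)) = -3
Stationarity residual: grad f(x) + sum_i lambda_i a_i = (0, 0)
  -> stationarity OK
Primal feasibility (all g_i <= 0): OK
Dual feasibility (all lambda_i >= 0): OK
Complementary slackness (lambda_i * g_i(x) = 0 for all i): FAILS

Verdict: the first failing condition is complementary_slackness -> comp.

comp


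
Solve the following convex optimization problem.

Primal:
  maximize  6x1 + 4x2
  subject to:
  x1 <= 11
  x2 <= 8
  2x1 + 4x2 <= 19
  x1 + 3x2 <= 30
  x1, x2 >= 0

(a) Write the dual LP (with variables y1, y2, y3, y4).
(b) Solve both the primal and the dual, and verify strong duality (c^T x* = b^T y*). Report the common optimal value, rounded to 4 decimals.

The standard primal-dual pair for 'max c^T x s.t. A x <= b, x >= 0' is:
  Dual:  min b^T y  s.t.  A^T y >= c,  y >= 0.

So the dual LP is:
  minimize  11y1 + 8y2 + 19y3 + 30y4
  subject to:
    y1 + 2y3 + y4 >= 6
    y2 + 4y3 + 3y4 >= 4
    y1, y2, y3, y4 >= 0

Solving the primal: x* = (9.5, 0).
  primal value c^T x* = 57.
Solving the dual: y* = (0, 0, 3, 0).
  dual value b^T y* = 57.
Strong duality: c^T x* = b^T y*. Confirmed.

57


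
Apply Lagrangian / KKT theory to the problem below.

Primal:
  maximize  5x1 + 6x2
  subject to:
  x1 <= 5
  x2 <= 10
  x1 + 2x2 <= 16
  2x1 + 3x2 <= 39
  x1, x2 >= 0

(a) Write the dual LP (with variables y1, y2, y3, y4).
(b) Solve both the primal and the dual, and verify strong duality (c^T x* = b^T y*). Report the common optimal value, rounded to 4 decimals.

The standard primal-dual pair for 'max c^T x s.t. A x <= b, x >= 0' is:
  Dual:  min b^T y  s.t.  A^T y >= c,  y >= 0.

So the dual LP is:
  minimize  5y1 + 10y2 + 16y3 + 39y4
  subject to:
    y1 + y3 + 2y4 >= 5
    y2 + 2y3 + 3y4 >= 6
    y1, y2, y3, y4 >= 0

Solving the primal: x* = (5, 5.5).
  primal value c^T x* = 58.
Solving the dual: y* = (2, 0, 3, 0).
  dual value b^T y* = 58.
Strong duality: c^T x* = b^T y*. Confirmed.

58


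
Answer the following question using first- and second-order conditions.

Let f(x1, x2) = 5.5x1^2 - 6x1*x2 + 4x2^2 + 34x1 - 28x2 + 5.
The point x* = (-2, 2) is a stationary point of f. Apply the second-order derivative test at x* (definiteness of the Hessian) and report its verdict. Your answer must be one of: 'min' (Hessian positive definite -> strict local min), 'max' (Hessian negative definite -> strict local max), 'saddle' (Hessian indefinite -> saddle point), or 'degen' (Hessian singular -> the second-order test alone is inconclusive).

Compute the Hessian H = grad^2 f:
  H = [[11, -6], [-6, 8]]
Verify stationarity: grad f(x*) = H x* + g = (0, 0).
Eigenvalues of H: 3.3153, 15.6847.
Both eigenvalues > 0, so H is positive definite -> x* is a strict local min.

min


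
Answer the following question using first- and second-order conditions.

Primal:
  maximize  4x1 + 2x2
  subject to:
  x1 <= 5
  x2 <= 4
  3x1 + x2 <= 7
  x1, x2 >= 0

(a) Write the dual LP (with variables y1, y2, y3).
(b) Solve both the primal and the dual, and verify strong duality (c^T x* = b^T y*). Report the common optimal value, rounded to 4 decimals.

The standard primal-dual pair for 'max c^T x s.t. A x <= b, x >= 0' is:
  Dual:  min b^T y  s.t.  A^T y >= c,  y >= 0.

So the dual LP is:
  minimize  5y1 + 4y2 + 7y3
  subject to:
    y1 + 3y3 >= 4
    y2 + y3 >= 2
    y1, y2, y3 >= 0

Solving the primal: x* = (1, 4).
  primal value c^T x* = 12.
Solving the dual: y* = (0, 0.6667, 1.3333).
  dual value b^T y* = 12.
Strong duality: c^T x* = b^T y*. Confirmed.

12


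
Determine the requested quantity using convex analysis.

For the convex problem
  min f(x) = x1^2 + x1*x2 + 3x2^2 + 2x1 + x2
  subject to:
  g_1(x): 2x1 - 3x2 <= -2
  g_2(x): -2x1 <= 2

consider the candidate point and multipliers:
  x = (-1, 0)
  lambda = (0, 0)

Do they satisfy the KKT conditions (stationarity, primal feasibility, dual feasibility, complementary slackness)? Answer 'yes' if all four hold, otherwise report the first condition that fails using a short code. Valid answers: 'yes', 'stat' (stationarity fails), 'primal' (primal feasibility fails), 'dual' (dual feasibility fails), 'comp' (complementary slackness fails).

Gradient of f: grad f(x) = Q x + c = (0, 0)
Constraint values g_i(x) = a_i^T x - b_i:
  g_1((-1, 0)) = 0
  g_2((-1, 0)) = 0
Stationarity residual: grad f(x) + sum_i lambda_i a_i = (0, 0)
  -> stationarity OK
Primal feasibility (all g_i <= 0): OK
Dual feasibility (all lambda_i >= 0): OK
Complementary slackness (lambda_i * g_i(x) = 0 for all i): OK

Verdict: yes, KKT holds.

yes
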